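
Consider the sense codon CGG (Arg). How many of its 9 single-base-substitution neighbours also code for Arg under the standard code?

4

Position 1: AGG → 1 synonymous.
Position 2: none → 0 synonymous.
Position 3: CGU, CGC, CGA → 3 synonymous.
Total: 1 + 0 + 3 = 4.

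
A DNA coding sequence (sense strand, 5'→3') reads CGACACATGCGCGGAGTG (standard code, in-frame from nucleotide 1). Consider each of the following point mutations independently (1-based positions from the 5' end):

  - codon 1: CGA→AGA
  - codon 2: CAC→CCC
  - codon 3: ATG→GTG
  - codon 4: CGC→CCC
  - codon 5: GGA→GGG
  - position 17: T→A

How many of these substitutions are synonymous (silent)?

Codon 1: CGA (Arg) → AGA (Arg) — synonymous.
Codon 2: CAC (His) → CCC (Pro) — missense.
Codon 3: ATG (Met) → GTG (Val) — missense.
Codon 4: CGC (Arg) → CCC (Pro) — missense.
Codon 5: GGA (Gly) → GGG (Gly) — synonymous.
Codon 6: GTG (Val) → GAG (Glu) — missense.
Synonymous: 2 of 6.

2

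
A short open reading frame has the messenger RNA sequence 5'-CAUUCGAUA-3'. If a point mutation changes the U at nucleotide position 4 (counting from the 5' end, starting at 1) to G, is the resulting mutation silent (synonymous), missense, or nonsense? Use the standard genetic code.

missense

Position 4 falls in codon 2: UCG → Ser.
After the substitution the codon is GCG → Ala.
Ser ≠ Ala, so this is a missense mutation.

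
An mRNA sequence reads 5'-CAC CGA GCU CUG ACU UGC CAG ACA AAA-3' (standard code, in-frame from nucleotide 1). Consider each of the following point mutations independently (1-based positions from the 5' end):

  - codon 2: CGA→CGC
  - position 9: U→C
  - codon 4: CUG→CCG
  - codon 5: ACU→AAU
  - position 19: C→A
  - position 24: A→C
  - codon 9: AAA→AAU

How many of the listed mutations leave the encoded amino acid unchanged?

3

Codon 2: CGA (Arg) → CGC (Arg) — synonymous.
Codon 3: GCU (Ala) → GCC (Ala) — synonymous.
Codon 4: CUG (Leu) → CCG (Pro) — missense.
Codon 5: ACU (Thr) → AAU (Asn) — missense.
Codon 7: CAG (Gln) → AAG (Lys) — missense.
Codon 8: ACA (Thr) → ACC (Thr) — synonymous.
Codon 9: AAA (Lys) → AAU (Asn) — missense.
Synonymous: 3 of 7.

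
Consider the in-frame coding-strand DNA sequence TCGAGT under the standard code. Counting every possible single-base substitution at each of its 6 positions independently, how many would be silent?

4

Codon 1 (TCG, Ser): 3 synonymous substitutions.
Codon 2 (AGT, Ser): 1 synonymous substitution.
Total: 3 + 1 = 4.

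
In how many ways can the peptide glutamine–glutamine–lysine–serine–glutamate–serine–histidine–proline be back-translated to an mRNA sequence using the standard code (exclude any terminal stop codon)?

Gln: 2 codons.
Gln: 2 codons.
Lys: 2 codons.
Ser: 6 codons.
Glu: 2 codons.
Ser: 6 codons.
His: 2 codons.
Pro: 4 codons.
2 × 2 × 2 × 6 × 2 × 6 × 2 × 4 = 4608.

4608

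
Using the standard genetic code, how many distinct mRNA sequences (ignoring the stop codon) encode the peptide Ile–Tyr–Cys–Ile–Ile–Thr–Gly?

Ile: 3 codons.
Tyr: 2 codons.
Cys: 2 codons.
Ile: 3 codons.
Ile: 3 codons.
Thr: 4 codons.
Gly: 4 codons.
3 × 2 × 2 × 3 × 3 × 4 × 4 = 1728.

1728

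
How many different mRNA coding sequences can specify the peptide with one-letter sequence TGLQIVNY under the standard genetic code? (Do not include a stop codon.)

Thr: 4 codons.
Gly: 4 codons.
Leu: 6 codons.
Gln: 2 codons.
Ile: 3 codons.
Val: 4 codons.
Asn: 2 codons.
Tyr: 2 codons.
4 × 4 × 6 × 2 × 3 × 4 × 2 × 2 = 9216.

9216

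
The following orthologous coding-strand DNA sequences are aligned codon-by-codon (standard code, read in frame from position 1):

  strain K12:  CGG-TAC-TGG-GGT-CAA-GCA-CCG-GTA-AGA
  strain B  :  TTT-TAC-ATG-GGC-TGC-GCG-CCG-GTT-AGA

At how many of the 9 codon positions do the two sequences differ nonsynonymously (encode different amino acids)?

3

Codon 1: CGG Arg / TTT Phe — nonsynonymous.
Codon 2: TAC Tyr / TAC Tyr — identical.
Codon 3: TGG Trp / ATG Met — nonsynonymous.
Codon 4: GGT Gly / GGC Gly — synonymous.
Codon 5: CAA Gln / TGC Cys — nonsynonymous.
Codon 6: GCA Ala / GCG Ala — synonymous.
Codon 7: CCG Pro / CCG Pro — identical.
Codon 8: GTA Val / GTT Val — synonymous.
Codon 9: AGA Arg / AGA Arg — identical.
Nonsynonymous differences: 3.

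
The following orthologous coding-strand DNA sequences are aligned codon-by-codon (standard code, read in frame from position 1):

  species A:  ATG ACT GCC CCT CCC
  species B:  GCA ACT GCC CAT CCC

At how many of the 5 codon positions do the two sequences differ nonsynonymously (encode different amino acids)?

Codon 1: ATG Met / GCA Ala — nonsynonymous.
Codon 2: ACT Thr / ACT Thr — identical.
Codon 3: GCC Ala / GCC Ala — identical.
Codon 4: CCT Pro / CAT His — nonsynonymous.
Codon 5: CCC Pro / CCC Pro — identical.
Nonsynonymous differences: 2.

2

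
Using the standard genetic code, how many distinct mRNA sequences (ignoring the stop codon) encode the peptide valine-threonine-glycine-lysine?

128

Val: 4 codons.
Thr: 4 codons.
Gly: 4 codons.
Lys: 2 codons.
4 × 4 × 4 × 2 = 128.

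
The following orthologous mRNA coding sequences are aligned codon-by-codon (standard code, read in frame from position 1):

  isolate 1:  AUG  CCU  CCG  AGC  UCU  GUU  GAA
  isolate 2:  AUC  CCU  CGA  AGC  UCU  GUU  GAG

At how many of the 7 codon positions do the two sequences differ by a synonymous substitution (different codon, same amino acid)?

Codon 1: AUG Met / AUC Ile — nonsynonymous.
Codon 2: CCU Pro / CCU Pro — identical.
Codon 3: CCG Pro / CGA Arg — nonsynonymous.
Codon 4: AGC Ser / AGC Ser — identical.
Codon 5: UCU Ser / UCU Ser — identical.
Codon 6: GUU Val / GUU Val — identical.
Codon 7: GAA Glu / GAG Glu — synonymous.
Synonymous differences: 1.

1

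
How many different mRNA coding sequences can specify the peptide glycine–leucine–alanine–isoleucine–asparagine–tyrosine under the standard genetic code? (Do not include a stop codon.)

1152

Gly: 4 codons.
Leu: 6 codons.
Ala: 4 codons.
Ile: 3 codons.
Asn: 2 codons.
Tyr: 2 codons.
4 × 6 × 4 × 3 × 2 × 2 = 1152.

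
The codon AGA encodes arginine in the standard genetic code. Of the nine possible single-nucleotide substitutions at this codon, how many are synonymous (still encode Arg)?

2

Position 1: CGA → 1 synonymous.
Position 2: none → 0 synonymous.
Position 3: AGG → 1 synonymous.
Total: 1 + 0 + 1 = 2.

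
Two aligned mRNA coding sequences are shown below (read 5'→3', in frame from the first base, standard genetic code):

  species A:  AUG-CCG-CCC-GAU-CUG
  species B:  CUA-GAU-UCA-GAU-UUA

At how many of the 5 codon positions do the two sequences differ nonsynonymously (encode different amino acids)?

3

Codon 1: AUG Met / CUA Leu — nonsynonymous.
Codon 2: CCG Pro / GAU Asp — nonsynonymous.
Codon 3: CCC Pro / UCA Ser — nonsynonymous.
Codon 4: GAU Asp / GAU Asp — identical.
Codon 5: CUG Leu / UUA Leu — synonymous.
Nonsynonymous differences: 3.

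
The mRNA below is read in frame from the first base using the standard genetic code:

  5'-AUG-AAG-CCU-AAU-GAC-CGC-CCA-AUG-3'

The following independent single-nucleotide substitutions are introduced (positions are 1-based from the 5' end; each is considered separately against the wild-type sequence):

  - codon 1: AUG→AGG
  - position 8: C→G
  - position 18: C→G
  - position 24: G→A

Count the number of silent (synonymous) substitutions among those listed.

1

Codon 1: AUG (Met) → AGG (Arg) — missense.
Codon 3: CCU (Pro) → CGU (Arg) — missense.
Codon 6: CGC (Arg) → CGG (Arg) — synonymous.
Codon 8: AUG (Met) → AUA (Ile) — missense.
Synonymous: 1 of 4.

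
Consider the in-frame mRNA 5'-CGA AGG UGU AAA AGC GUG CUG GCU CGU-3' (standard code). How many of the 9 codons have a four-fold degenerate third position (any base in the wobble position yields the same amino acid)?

Codon 1 CGA (Arg): third position 4-fold.
Codon 2 AGG (Arg): third position 2-fold.
Codon 3 UGU (Cys): third position 2-fold.
Codon 4 AAA (Lys): third position 2-fold.
Codon 5 AGC (Ser): third position 2-fold.
Codon 6 GUG (Val): third position 4-fold.
Codon 7 CUG (Leu): third position 4-fold.
Codon 8 GCU (Ala): third position 4-fold.
Codon 9 CGU (Arg): third position 4-fold.
Four-fold degenerate third positions: 5.

5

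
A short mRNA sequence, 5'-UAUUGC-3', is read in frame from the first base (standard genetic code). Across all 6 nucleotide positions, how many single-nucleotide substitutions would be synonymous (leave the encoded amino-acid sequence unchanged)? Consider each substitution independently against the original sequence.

2

Codon 1 (UAU, Tyr): 1 synonymous substitution.
Codon 2 (UGC, Cys): 1 synonymous substitution.
Total: 1 + 1 = 2.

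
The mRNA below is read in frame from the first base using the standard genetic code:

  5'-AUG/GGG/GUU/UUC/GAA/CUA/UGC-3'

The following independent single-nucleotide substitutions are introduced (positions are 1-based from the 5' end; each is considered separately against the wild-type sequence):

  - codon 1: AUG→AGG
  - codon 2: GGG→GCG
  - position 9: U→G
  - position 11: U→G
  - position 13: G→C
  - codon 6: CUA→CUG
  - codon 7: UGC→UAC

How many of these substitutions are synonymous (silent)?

2

Codon 1: AUG (Met) → AGG (Arg) — missense.
Codon 2: GGG (Gly) → GCG (Ala) — missense.
Codon 3: GUU (Val) → GUG (Val) — synonymous.
Codon 4: UUC (Phe) → UGC (Cys) — missense.
Codon 5: GAA (Glu) → CAA (Gln) — missense.
Codon 6: CUA (Leu) → CUG (Leu) — synonymous.
Codon 7: UGC (Cys) → UAC (Tyr) — missense.
Synonymous: 2 of 7.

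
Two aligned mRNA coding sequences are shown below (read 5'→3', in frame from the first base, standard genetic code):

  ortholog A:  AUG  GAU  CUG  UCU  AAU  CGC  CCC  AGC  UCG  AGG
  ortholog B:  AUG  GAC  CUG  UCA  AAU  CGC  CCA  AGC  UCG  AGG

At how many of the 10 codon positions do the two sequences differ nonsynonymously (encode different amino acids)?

0

Codon 1: AUG Met / AUG Met — identical.
Codon 2: GAU Asp / GAC Asp — synonymous.
Codon 3: CUG Leu / CUG Leu — identical.
Codon 4: UCU Ser / UCA Ser — synonymous.
Codon 5: AAU Asn / AAU Asn — identical.
Codon 6: CGC Arg / CGC Arg — identical.
Codon 7: CCC Pro / CCA Pro — synonymous.
Codon 8: AGC Ser / AGC Ser — identical.
Codon 9: UCG Ser / UCG Ser — identical.
Codon 10: AGG Arg / AGG Arg — identical.
Nonsynonymous differences: 0.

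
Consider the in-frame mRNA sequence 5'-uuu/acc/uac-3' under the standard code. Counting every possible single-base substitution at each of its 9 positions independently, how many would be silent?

Codon 1 (UUU, Phe): 1 synonymous substitution.
Codon 2 (ACC, Thr): 3 synonymous substitutions.
Codon 3 (UAC, Tyr): 1 synonymous substitution.
Total: 1 + 3 + 1 = 5.

5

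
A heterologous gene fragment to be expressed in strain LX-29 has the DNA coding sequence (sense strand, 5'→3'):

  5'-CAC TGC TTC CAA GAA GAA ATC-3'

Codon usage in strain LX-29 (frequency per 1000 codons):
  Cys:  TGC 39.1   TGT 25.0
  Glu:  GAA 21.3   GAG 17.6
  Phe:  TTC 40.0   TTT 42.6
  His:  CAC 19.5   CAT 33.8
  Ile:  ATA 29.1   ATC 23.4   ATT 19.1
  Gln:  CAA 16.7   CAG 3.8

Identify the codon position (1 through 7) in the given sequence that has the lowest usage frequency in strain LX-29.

Codon 1 CAC (His): 19.5 per 1000.
Codon 2 TGC (Cys): 39.1 per 1000.
Codon 3 TTC (Phe): 40.0 per 1000.
Codon 4 CAA (Gln): 16.7 per 1000.
Codon 5 GAA (Glu): 21.3 per 1000.
Codon 6 GAA (Glu): 21.3 per 1000.
Codon 7 ATC (Ile): 23.4 per 1000.
Lowest frequency is 16.7 at codon 4.

4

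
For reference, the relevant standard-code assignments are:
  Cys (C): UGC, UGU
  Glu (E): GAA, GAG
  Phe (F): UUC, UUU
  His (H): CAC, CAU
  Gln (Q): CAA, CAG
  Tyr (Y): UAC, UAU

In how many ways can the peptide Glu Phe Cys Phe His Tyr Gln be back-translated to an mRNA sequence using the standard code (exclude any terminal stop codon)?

128

Glu: 2 codons.
Phe: 2 codons.
Cys: 2 codons.
Phe: 2 codons.
His: 2 codons.
Tyr: 2 codons.
Gln: 2 codons.
2 × 2 × 2 × 2 × 2 × 2 × 2 = 128.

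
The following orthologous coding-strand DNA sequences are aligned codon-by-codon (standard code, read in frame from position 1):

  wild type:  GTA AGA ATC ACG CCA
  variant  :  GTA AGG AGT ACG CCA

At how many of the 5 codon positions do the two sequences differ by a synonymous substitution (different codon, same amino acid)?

Codon 1: GTA Val / GTA Val — identical.
Codon 2: AGA Arg / AGG Arg — synonymous.
Codon 3: ATC Ile / AGT Ser — nonsynonymous.
Codon 4: ACG Thr / ACG Thr — identical.
Codon 5: CCA Pro / CCA Pro — identical.
Synonymous differences: 1.

1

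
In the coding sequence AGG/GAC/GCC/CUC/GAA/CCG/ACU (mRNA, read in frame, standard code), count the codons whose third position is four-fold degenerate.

4

Codon 1 AGG (Arg): third position 2-fold.
Codon 2 GAC (Asp): third position 2-fold.
Codon 3 GCC (Ala): third position 4-fold.
Codon 4 CUC (Leu): third position 4-fold.
Codon 5 GAA (Glu): third position 2-fold.
Codon 6 CCG (Pro): third position 4-fold.
Codon 7 ACU (Thr): third position 4-fold.
Four-fold degenerate third positions: 4.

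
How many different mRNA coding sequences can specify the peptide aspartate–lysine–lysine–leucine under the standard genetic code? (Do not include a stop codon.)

Asp: 2 codons.
Lys: 2 codons.
Lys: 2 codons.
Leu: 6 codons.
2 × 2 × 2 × 6 = 48.

48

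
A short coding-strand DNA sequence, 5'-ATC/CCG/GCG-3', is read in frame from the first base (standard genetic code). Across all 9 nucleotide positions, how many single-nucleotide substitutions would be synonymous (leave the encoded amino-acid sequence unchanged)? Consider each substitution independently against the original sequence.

8

Codon 1 (ATC, Ile): 2 synonymous substitutions.
Codon 2 (CCG, Pro): 3 synonymous substitutions.
Codon 3 (GCG, Ala): 3 synonymous substitutions.
Total: 2 + 3 + 3 = 8.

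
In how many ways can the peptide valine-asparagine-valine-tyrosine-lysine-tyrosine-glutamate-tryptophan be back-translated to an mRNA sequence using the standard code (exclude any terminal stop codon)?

Val: 4 codons.
Asn: 2 codons.
Val: 4 codons.
Tyr: 2 codons.
Lys: 2 codons.
Tyr: 2 codons.
Glu: 2 codons.
Trp: 1 codon.
4 × 2 × 4 × 2 × 2 × 2 × 2 × 1 = 512.

512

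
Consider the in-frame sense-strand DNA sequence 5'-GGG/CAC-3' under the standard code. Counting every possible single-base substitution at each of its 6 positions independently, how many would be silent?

4

Codon 1 (GGG, Gly): 3 synonymous substitutions.
Codon 2 (CAC, His): 1 synonymous substitution.
Total: 3 + 1 = 4.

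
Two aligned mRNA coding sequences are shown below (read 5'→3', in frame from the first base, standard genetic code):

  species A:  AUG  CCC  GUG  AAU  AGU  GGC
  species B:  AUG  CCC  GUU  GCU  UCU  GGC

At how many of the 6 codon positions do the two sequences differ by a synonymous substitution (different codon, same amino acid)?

2

Codon 1: AUG Met / AUG Met — identical.
Codon 2: CCC Pro / CCC Pro — identical.
Codon 3: GUG Val / GUU Val — synonymous.
Codon 4: AAU Asn / GCU Ala — nonsynonymous.
Codon 5: AGU Ser / UCU Ser — synonymous.
Codon 6: GGC Gly / GGC Gly — identical.
Synonymous differences: 2.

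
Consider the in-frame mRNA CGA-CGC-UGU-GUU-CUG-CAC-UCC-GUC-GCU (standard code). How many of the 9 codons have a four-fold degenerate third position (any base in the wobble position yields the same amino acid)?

Codon 1 CGA (Arg): third position 4-fold.
Codon 2 CGC (Arg): third position 4-fold.
Codon 3 UGU (Cys): third position 2-fold.
Codon 4 GUU (Val): third position 4-fold.
Codon 5 CUG (Leu): third position 4-fold.
Codon 6 CAC (His): third position 2-fold.
Codon 7 UCC (Ser): third position 4-fold.
Codon 8 GUC (Val): third position 4-fold.
Codon 9 GCU (Ala): third position 4-fold.
Four-fold degenerate third positions: 7.

7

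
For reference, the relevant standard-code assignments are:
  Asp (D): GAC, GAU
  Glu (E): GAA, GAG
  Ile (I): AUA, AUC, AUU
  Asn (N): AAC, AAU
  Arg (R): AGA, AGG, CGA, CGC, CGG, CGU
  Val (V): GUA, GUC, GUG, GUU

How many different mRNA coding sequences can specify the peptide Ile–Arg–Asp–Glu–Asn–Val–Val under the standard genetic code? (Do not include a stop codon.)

2304

Ile: 3 codons.
Arg: 6 codons.
Asp: 2 codons.
Glu: 2 codons.
Asn: 2 codons.
Val: 4 codons.
Val: 4 codons.
3 × 6 × 2 × 2 × 2 × 4 × 4 = 2304.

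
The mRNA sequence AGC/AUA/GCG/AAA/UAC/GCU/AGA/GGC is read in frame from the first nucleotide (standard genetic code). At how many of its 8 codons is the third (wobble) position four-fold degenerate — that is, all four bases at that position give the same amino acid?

3

Codon 1 AGC (Ser): third position 2-fold.
Codon 2 AUA (Ile): third position 3-fold.
Codon 3 GCG (Ala): third position 4-fold.
Codon 4 AAA (Lys): third position 2-fold.
Codon 5 UAC (Tyr): third position 2-fold.
Codon 6 GCU (Ala): third position 4-fold.
Codon 7 AGA (Arg): third position 2-fold.
Codon 8 GGC (Gly): third position 4-fold.
Four-fold degenerate third positions: 3.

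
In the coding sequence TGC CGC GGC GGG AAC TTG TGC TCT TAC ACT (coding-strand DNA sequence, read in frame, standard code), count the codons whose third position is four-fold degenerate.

5

Codon 1 TGC (Cys): third position 2-fold.
Codon 2 CGC (Arg): third position 4-fold.
Codon 3 GGC (Gly): third position 4-fold.
Codon 4 GGG (Gly): third position 4-fold.
Codon 5 AAC (Asn): third position 2-fold.
Codon 6 TTG (Leu): third position 2-fold.
Codon 7 TGC (Cys): third position 2-fold.
Codon 8 TCT (Ser): third position 4-fold.
Codon 9 TAC (Tyr): third position 2-fold.
Codon 10 ACT (Thr): third position 4-fold.
Four-fold degenerate third positions: 5.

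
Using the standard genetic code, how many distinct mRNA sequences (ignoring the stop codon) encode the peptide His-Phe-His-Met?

8

His: 2 codons.
Phe: 2 codons.
His: 2 codons.
Met: 1 codon.
2 × 2 × 2 × 1 = 8.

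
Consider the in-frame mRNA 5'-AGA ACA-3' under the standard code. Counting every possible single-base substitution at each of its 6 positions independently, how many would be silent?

Codon 1 (AGA, Arg): 2 synonymous substitutions.
Codon 2 (ACA, Thr): 3 synonymous substitutions.
Total: 2 + 3 = 5.

5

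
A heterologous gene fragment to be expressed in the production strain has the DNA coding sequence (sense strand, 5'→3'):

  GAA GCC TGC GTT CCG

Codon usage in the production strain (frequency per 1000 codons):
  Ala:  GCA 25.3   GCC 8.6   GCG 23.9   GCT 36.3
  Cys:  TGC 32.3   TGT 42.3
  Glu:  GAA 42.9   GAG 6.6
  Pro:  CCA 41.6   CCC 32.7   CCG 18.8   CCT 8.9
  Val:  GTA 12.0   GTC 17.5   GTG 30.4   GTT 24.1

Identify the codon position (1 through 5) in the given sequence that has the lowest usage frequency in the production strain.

Codon 1 GAA (Glu): 42.9 per 1000.
Codon 2 GCC (Ala): 8.6 per 1000.
Codon 3 TGC (Cys): 32.3 per 1000.
Codon 4 GTT (Val): 24.1 per 1000.
Codon 5 CCG (Pro): 18.8 per 1000.
Lowest frequency is 8.6 at codon 2.

2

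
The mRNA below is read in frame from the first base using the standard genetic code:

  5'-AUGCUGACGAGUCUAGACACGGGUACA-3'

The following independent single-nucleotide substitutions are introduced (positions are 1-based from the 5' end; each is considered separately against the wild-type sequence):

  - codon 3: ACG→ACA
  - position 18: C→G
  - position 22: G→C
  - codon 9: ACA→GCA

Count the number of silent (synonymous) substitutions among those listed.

Codon 3: ACG (Thr) → ACA (Thr) — synonymous.
Codon 6: GAC (Asp) → GAG (Glu) — missense.
Codon 8: GGU (Gly) → CGU (Arg) — missense.
Codon 9: ACA (Thr) → GCA (Ala) — missense.
Synonymous: 1 of 4.

1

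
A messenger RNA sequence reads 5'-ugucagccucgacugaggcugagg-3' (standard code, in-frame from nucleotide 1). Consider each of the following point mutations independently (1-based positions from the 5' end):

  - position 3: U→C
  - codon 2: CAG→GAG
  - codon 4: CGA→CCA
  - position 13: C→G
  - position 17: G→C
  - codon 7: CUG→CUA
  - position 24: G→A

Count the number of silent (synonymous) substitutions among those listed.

Codon 1: UGU (Cys) → UGC (Cys) — synonymous.
Codon 2: CAG (Gln) → GAG (Glu) — missense.
Codon 4: CGA (Arg) → CCA (Pro) — missense.
Codon 5: CUG (Leu) → GUG (Val) — missense.
Codon 6: AGG (Arg) → ACG (Thr) — missense.
Codon 7: CUG (Leu) → CUA (Leu) — synonymous.
Codon 8: AGG (Arg) → AGA (Arg) — synonymous.
Synonymous: 3 of 7.

3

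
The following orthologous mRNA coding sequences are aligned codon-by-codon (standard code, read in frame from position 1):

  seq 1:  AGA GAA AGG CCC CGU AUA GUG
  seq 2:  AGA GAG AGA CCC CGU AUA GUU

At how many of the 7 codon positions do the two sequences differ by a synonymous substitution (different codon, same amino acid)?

3

Codon 1: AGA Arg / AGA Arg — identical.
Codon 2: GAA Glu / GAG Glu — synonymous.
Codon 3: AGG Arg / AGA Arg — synonymous.
Codon 4: CCC Pro / CCC Pro — identical.
Codon 5: CGU Arg / CGU Arg — identical.
Codon 6: AUA Ile / AUA Ile — identical.
Codon 7: GUG Val / GUU Val — synonymous.
Synonymous differences: 3.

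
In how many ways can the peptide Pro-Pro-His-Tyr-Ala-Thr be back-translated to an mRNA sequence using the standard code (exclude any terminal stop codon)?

1024

Pro: 4 codons.
Pro: 4 codons.
His: 2 codons.
Tyr: 2 codons.
Ala: 4 codons.
Thr: 4 codons.
4 × 4 × 2 × 2 × 4 × 4 = 1024.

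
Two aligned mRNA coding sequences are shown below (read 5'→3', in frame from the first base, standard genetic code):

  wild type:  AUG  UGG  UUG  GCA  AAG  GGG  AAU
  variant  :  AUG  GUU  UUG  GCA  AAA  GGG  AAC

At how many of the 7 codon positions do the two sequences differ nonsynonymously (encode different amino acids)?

Codon 1: AUG Met / AUG Met — identical.
Codon 2: UGG Trp / GUU Val — nonsynonymous.
Codon 3: UUG Leu / UUG Leu — identical.
Codon 4: GCA Ala / GCA Ala — identical.
Codon 5: AAG Lys / AAA Lys — synonymous.
Codon 6: GGG Gly / GGG Gly — identical.
Codon 7: AAU Asn / AAC Asn — synonymous.
Nonsynonymous differences: 1.

1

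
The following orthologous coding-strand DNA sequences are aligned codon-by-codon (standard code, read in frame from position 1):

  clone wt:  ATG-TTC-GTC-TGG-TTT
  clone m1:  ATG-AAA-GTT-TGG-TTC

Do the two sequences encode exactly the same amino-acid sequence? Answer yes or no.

no

Codon 1: ATG Met / ATG Met — identical.
Codon 2: TTC Phe / AAA Lys — nonsynonymous.
Codon 3: GTC Val / GTT Val — synonymous.
Codon 4: TGG Trp / TGG Trp — identical.
Codon 5: TTT Phe / TTC Phe — synonymous.
Nonsynonymous differences: 1 → different protein.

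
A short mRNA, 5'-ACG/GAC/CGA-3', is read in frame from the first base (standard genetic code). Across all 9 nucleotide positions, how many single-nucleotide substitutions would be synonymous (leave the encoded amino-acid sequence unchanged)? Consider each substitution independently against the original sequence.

Codon 1 (ACG, Thr): 3 synonymous substitutions.
Codon 2 (GAC, Asp): 1 synonymous substitution.
Codon 3 (CGA, Arg): 4 synonymous substitutions.
Total: 3 + 1 + 4 = 8.

8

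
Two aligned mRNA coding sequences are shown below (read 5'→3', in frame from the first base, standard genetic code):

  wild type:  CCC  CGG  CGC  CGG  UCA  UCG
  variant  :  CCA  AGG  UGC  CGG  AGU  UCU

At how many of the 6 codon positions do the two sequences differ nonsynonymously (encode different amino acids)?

Codon 1: CCC Pro / CCA Pro — synonymous.
Codon 2: CGG Arg / AGG Arg — synonymous.
Codon 3: CGC Arg / UGC Cys — nonsynonymous.
Codon 4: CGG Arg / CGG Arg — identical.
Codon 5: UCA Ser / AGU Ser — synonymous.
Codon 6: UCG Ser / UCU Ser — synonymous.
Nonsynonymous differences: 1.

1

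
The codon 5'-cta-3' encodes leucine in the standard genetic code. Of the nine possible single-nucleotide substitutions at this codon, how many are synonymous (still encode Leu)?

Position 1: TTA → 1 synonymous.
Position 2: none → 0 synonymous.
Position 3: CTT, CTC, CTG → 3 synonymous.
Total: 1 + 0 + 3 = 4.

4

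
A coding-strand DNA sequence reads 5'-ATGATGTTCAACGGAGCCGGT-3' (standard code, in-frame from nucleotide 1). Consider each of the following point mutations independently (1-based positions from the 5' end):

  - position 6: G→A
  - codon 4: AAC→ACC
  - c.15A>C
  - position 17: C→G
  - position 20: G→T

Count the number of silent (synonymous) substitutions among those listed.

Codon 2: ATG (Met) → ATA (Ile) — missense.
Codon 4: AAC (Asn) → ACC (Thr) — missense.
Codon 5: GGA (Gly) → GGC (Gly) — synonymous.
Codon 6: GCC (Ala) → GGC (Gly) — missense.
Codon 7: GGT (Gly) → GTT (Val) — missense.
Synonymous: 1 of 5.

1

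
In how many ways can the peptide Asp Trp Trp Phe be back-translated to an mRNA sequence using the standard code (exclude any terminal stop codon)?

4

Asp: 2 codons.
Trp: 1 codon.
Trp: 1 codon.
Phe: 2 codons.
2 × 1 × 1 × 2 = 4.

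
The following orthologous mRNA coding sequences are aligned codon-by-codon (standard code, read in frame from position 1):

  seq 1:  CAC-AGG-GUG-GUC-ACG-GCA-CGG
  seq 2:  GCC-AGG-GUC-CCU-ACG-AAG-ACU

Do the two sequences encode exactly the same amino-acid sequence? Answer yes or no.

no

Codon 1: CAC His / GCC Ala — nonsynonymous.
Codon 2: AGG Arg / AGG Arg — identical.
Codon 3: GUG Val / GUC Val — synonymous.
Codon 4: GUC Val / CCU Pro — nonsynonymous.
Codon 5: ACG Thr / ACG Thr — identical.
Codon 6: GCA Ala / AAG Lys — nonsynonymous.
Codon 7: CGG Arg / ACU Thr — nonsynonymous.
Nonsynonymous differences: 4 → different protein.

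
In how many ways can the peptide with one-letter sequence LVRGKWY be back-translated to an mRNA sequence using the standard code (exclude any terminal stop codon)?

2304

Leu: 6 codons.
Val: 4 codons.
Arg: 6 codons.
Gly: 4 codons.
Lys: 2 codons.
Trp: 1 codon.
Tyr: 2 codons.
6 × 4 × 6 × 4 × 2 × 1 × 2 = 2304.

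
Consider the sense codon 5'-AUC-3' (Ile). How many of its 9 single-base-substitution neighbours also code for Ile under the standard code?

Position 1: none → 0 synonymous.
Position 2: none → 0 synonymous.
Position 3: AUU, AUA → 2 synonymous.
Total: 0 + 0 + 2 = 2.

2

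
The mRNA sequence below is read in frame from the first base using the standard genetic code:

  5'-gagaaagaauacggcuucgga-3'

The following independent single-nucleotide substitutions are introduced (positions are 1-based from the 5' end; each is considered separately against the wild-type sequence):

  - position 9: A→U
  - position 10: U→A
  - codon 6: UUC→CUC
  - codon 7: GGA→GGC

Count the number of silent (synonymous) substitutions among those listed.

Codon 3: GAA (Glu) → GAU (Asp) — missense.
Codon 4: UAC (Tyr) → AAC (Asn) — missense.
Codon 6: UUC (Phe) → CUC (Leu) — missense.
Codon 7: GGA (Gly) → GGC (Gly) — synonymous.
Synonymous: 1 of 4.

1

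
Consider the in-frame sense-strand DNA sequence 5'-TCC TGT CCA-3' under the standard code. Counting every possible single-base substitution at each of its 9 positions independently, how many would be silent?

Codon 1 (TCC, Ser): 3 synonymous substitutions.
Codon 2 (TGT, Cys): 1 synonymous substitution.
Codon 3 (CCA, Pro): 3 synonymous substitutions.
Total: 3 + 1 + 3 = 7.

7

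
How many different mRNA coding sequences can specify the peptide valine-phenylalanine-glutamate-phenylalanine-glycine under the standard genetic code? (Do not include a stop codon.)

Val: 4 codons.
Phe: 2 codons.
Glu: 2 codons.
Phe: 2 codons.
Gly: 4 codons.
4 × 2 × 2 × 2 × 4 = 128.

128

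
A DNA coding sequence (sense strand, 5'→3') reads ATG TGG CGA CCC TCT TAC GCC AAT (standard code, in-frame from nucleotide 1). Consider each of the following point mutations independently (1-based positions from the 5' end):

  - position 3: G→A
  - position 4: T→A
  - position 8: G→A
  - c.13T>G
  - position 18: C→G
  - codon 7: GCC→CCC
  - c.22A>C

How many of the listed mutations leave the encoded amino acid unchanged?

0

Codon 1: ATG (Met) → ATA (Ile) — missense.
Codon 2: TGG (Trp) → AGG (Arg) — missense.
Codon 3: CGA (Arg) → CAA (Gln) — missense.
Codon 5: TCT (Ser) → GCT (Ala) — missense.
Codon 6: TAC (Tyr) → TAG (Stop) — nonsense.
Codon 7: GCC (Ala) → CCC (Pro) — missense.
Codon 8: AAT (Asn) → CAT (His) — missense.
Synonymous: 0 of 7.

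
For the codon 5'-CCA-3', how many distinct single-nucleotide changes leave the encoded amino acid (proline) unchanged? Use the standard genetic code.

3

Position 1: none → 0 synonymous.
Position 2: none → 0 synonymous.
Position 3: CCT, CCC, CCG → 3 synonymous.
Total: 0 + 0 + 3 = 3.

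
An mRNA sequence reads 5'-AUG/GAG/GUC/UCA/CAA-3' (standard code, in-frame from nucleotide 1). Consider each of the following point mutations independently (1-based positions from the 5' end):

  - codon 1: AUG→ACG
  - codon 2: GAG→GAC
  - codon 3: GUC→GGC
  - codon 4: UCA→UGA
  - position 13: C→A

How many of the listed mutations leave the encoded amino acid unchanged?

Codon 1: AUG (Met) → ACG (Thr) — missense.
Codon 2: GAG (Glu) → GAC (Asp) — missense.
Codon 3: GUC (Val) → GGC (Gly) — missense.
Codon 4: UCA (Ser) → UGA (Stop) — nonsense.
Codon 5: CAA (Gln) → AAA (Lys) — missense.
Synonymous: 0 of 5.

0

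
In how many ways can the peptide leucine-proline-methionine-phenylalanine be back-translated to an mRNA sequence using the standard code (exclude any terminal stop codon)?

Leu: 6 codons.
Pro: 4 codons.
Met: 1 codon.
Phe: 2 codons.
6 × 4 × 1 × 2 = 48.

48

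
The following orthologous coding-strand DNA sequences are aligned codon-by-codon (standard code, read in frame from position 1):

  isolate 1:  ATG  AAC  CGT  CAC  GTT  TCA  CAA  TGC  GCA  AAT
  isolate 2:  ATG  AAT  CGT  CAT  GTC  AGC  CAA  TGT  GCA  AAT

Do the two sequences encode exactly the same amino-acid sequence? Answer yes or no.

yes

Codon 1: ATG Met / ATG Met — identical.
Codon 2: AAC Asn / AAT Asn — synonymous.
Codon 3: CGT Arg / CGT Arg — identical.
Codon 4: CAC His / CAT His — synonymous.
Codon 5: GTT Val / GTC Val — synonymous.
Codon 6: TCA Ser / AGC Ser — synonymous.
Codon 7: CAA Gln / CAA Gln — identical.
Codon 8: TGC Cys / TGT Cys — synonymous.
Codon 9: GCA Ala / GCA Ala — identical.
Codon 10: AAT Asn / AAT Asn — identical.
Nonsynonymous differences: 0 → same protein.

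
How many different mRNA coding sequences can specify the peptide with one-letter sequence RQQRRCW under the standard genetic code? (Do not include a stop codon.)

Arg: 6 codons.
Gln: 2 codons.
Gln: 2 codons.
Arg: 6 codons.
Arg: 6 codons.
Cys: 2 codons.
Trp: 1 codon.
6 × 2 × 2 × 6 × 6 × 2 × 1 = 1728.

1728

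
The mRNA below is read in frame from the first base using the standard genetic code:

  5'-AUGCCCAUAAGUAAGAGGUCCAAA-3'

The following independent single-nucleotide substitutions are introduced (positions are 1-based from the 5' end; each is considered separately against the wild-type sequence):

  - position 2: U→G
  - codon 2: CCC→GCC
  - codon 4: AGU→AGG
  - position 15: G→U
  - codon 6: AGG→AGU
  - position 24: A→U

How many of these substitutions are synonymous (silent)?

0

Codon 1: AUG (Met) → AGG (Arg) — missense.
Codon 2: CCC (Pro) → GCC (Ala) — missense.
Codon 4: AGU (Ser) → AGG (Arg) — missense.
Codon 5: AAG (Lys) → AAU (Asn) — missense.
Codon 6: AGG (Arg) → AGU (Ser) — missense.
Codon 8: AAA (Lys) → AAU (Asn) — missense.
Synonymous: 0 of 6.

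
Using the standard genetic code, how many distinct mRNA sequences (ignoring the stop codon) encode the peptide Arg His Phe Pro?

Arg: 6 codons.
His: 2 codons.
Phe: 2 codons.
Pro: 4 codons.
6 × 2 × 2 × 4 = 96.

96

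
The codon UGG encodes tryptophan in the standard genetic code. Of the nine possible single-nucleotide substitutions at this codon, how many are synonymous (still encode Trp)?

0

Position 1: none → 0 synonymous.
Position 2: none → 0 synonymous.
Position 3: none → 0 synonymous.
Total: 0 + 0 + 0 = 0.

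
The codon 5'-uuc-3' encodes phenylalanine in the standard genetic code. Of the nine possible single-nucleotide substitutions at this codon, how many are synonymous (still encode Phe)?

1

Position 1: none → 0 synonymous.
Position 2: none → 0 synonymous.
Position 3: UUU → 1 synonymous.
Total: 0 + 0 + 1 = 1.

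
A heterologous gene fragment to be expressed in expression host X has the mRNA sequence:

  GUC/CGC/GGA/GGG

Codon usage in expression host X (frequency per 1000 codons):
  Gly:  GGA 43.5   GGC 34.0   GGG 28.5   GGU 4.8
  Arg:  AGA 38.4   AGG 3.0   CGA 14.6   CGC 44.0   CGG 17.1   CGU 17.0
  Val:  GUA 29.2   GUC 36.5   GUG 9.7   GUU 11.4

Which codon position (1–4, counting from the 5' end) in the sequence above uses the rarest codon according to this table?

Codon 1 GUC (Val): 36.5 per 1000.
Codon 2 CGC (Arg): 44.0 per 1000.
Codon 3 GGA (Gly): 43.5 per 1000.
Codon 4 GGG (Gly): 28.5 per 1000.
Lowest frequency is 28.5 at codon 4.

4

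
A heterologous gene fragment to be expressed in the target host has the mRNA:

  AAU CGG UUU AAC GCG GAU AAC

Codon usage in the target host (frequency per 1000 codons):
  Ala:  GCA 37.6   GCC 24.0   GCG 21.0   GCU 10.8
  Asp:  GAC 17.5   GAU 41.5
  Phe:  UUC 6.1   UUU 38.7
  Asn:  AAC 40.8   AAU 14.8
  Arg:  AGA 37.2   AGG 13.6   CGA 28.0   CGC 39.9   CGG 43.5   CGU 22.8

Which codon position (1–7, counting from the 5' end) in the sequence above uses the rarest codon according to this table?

1

Codon 1 AAU (Asn): 14.8 per 1000.
Codon 2 CGG (Arg): 43.5 per 1000.
Codon 3 UUU (Phe): 38.7 per 1000.
Codon 4 AAC (Asn): 40.8 per 1000.
Codon 5 GCG (Ala): 21.0 per 1000.
Codon 6 GAU (Asp): 41.5 per 1000.
Codon 7 AAC (Asn): 40.8 per 1000.
Lowest frequency is 14.8 at codon 1.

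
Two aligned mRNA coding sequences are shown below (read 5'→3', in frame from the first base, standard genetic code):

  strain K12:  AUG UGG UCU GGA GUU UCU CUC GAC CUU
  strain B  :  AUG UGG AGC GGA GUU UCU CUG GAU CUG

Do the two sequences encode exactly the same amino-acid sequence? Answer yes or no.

yes

Codon 1: AUG Met / AUG Met — identical.
Codon 2: UGG Trp / UGG Trp — identical.
Codon 3: UCU Ser / AGC Ser — synonymous.
Codon 4: GGA Gly / GGA Gly — identical.
Codon 5: GUU Val / GUU Val — identical.
Codon 6: UCU Ser / UCU Ser — identical.
Codon 7: CUC Leu / CUG Leu — synonymous.
Codon 8: GAC Asp / GAU Asp — synonymous.
Codon 9: CUU Leu / CUG Leu — synonymous.
Nonsynonymous differences: 0 → same protein.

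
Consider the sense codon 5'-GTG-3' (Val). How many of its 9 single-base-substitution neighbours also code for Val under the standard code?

Position 1: none → 0 synonymous.
Position 2: none → 0 synonymous.
Position 3: GTT, GTC, GTA → 3 synonymous.
Total: 0 + 0 + 3 = 3.

3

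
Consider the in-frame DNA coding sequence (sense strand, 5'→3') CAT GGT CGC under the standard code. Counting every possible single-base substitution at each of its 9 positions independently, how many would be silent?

Codon 1 (CAT, His): 1 synonymous substitution.
Codon 2 (GGT, Gly): 3 synonymous substitutions.
Codon 3 (CGC, Arg): 3 synonymous substitutions.
Total: 1 + 3 + 3 = 7.

7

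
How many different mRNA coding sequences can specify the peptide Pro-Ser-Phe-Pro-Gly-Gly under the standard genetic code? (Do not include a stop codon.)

3072

Pro: 4 codons.
Ser: 6 codons.
Phe: 2 codons.
Pro: 4 codons.
Gly: 4 codons.
Gly: 4 codons.
4 × 6 × 2 × 4 × 4 × 4 = 3072.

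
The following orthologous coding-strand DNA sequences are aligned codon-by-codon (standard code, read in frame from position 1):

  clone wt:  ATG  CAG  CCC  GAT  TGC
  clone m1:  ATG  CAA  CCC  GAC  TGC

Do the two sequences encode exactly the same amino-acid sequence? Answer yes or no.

Codon 1: ATG Met / ATG Met — identical.
Codon 2: CAG Gln / CAA Gln — synonymous.
Codon 3: CCC Pro / CCC Pro — identical.
Codon 4: GAT Asp / GAC Asp — synonymous.
Codon 5: TGC Cys / TGC Cys — identical.
Nonsynonymous differences: 0 → same protein.

yes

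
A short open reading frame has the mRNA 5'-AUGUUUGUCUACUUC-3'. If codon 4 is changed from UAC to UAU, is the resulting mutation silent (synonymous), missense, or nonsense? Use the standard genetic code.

silent

Position 12 falls in codon 4: UAC → Tyr.
After the substitution the codon is UAU → Tyr.
Both encode Tyr, so the change is synonymous.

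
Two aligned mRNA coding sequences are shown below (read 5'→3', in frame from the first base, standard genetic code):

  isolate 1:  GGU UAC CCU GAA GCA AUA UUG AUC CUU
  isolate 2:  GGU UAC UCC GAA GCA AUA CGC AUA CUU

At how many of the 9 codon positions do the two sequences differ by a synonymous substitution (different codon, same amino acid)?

1

Codon 1: GGU Gly / GGU Gly — identical.
Codon 2: UAC Tyr / UAC Tyr — identical.
Codon 3: CCU Pro / UCC Ser — nonsynonymous.
Codon 4: GAA Glu / GAA Glu — identical.
Codon 5: GCA Ala / GCA Ala — identical.
Codon 6: AUA Ile / AUA Ile — identical.
Codon 7: UUG Leu / CGC Arg — nonsynonymous.
Codon 8: AUC Ile / AUA Ile — synonymous.
Codon 9: CUU Leu / CUU Leu — identical.
Synonymous differences: 1.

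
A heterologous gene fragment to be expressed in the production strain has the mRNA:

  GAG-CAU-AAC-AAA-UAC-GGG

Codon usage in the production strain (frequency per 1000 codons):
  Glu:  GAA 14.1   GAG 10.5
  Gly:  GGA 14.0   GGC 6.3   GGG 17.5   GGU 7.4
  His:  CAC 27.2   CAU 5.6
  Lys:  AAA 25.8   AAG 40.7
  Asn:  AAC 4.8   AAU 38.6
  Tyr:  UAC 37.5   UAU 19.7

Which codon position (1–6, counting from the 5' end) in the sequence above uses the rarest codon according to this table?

Codon 1 GAG (Glu): 10.5 per 1000.
Codon 2 CAU (His): 5.6 per 1000.
Codon 3 AAC (Asn): 4.8 per 1000.
Codon 4 AAA (Lys): 25.8 per 1000.
Codon 5 UAC (Tyr): 37.5 per 1000.
Codon 6 GGG (Gly): 17.5 per 1000.
Lowest frequency is 4.8 at codon 3.

3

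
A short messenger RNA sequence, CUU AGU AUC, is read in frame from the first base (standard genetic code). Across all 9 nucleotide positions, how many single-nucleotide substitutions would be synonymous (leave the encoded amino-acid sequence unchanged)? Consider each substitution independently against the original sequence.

Codon 1 (CUU, Leu): 3 synonymous substitutions.
Codon 2 (AGU, Ser): 1 synonymous substitution.
Codon 3 (AUC, Ile): 2 synonymous substitutions.
Total: 3 + 1 + 2 = 6.

6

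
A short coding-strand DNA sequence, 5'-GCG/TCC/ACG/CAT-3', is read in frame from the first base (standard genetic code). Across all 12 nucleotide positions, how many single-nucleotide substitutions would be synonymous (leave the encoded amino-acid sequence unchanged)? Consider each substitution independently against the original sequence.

10

Codon 1 (GCG, Ala): 3 synonymous substitutions.
Codon 2 (TCC, Ser): 3 synonymous substitutions.
Codon 3 (ACG, Thr): 3 synonymous substitutions.
Codon 4 (CAT, His): 1 synonymous substitution.
Total: 3 + 3 + 3 + 1 = 10.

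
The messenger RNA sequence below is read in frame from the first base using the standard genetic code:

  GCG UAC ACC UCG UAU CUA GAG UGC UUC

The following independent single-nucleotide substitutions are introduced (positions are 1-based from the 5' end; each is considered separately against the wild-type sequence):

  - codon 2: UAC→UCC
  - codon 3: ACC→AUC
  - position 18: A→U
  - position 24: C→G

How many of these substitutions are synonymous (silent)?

1

Codon 2: UAC (Tyr) → UCC (Ser) — missense.
Codon 3: ACC (Thr) → AUC (Ile) — missense.
Codon 6: CUA (Leu) → CUU (Leu) — synonymous.
Codon 8: UGC (Cys) → UGG (Trp) — missense.
Synonymous: 1 of 4.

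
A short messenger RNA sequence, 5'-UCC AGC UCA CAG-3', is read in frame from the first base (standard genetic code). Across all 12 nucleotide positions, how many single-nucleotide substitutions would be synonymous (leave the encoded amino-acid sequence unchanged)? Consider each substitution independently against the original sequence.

Codon 1 (UCC, Ser): 3 synonymous substitutions.
Codon 2 (AGC, Ser): 1 synonymous substitution.
Codon 3 (UCA, Ser): 3 synonymous substitutions.
Codon 4 (CAG, Gln): 1 synonymous substitution.
Total: 3 + 1 + 3 + 1 = 8.

8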